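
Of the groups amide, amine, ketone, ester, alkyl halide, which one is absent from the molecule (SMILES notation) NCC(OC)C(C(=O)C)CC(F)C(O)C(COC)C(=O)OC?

amine: present (H2NCH2 — –NH2 on an sp³ carbon with no adjacent C=O → amine).
alkyl halide: present (CH(F) — halogen on an sp³ carbon → alkyl halide).
ketone: present (CH(COCH3) — pendant –COCH3: carbonyl C bonded to two carbons → ketone).
ester: present (COOCH3 — –C(=O)OCH3: carbonyl C bonded to C and to –OCH3 → ester (not ketone + ether)).
amide: no segment matches this pattern.

amide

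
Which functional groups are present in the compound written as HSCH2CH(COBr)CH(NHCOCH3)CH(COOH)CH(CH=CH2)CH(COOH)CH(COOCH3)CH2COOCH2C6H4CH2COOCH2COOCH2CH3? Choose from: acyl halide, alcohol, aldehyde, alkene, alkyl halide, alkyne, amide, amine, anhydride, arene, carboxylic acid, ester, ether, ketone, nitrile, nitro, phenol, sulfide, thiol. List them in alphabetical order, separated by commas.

Working along the chain:
  HSCH2: –SH on an sp³ carbon → thiol.
  CH(COBr): pendant –C(=O)X: carbonyl C bonded to C and halogen → acyl halide.
  CH(NHCOCH3): pendant –NHC(=O)CH3: N bonded to a carbonyl → amide (not amine).
  CH(COOH): pendant –COOH: carbonyl C bonded to C and –OH → carboxylic acid.
  CH(CH=CH2): pendant –CH=CH2: C=C double bond → alkene.
  CH(COOH): pendant –COOH: carbonyl C bonded to C and –OH → carboxylic acid.
  CH(COOCH3): pendant –COOCH3: carbonyl C bonded to C and –OCH3 → ester.
  CH2COOCH2: –C(=O)–O–C with C on the carbonyl side → ester.
  C6H4: para-disubstituted benzene ring → arene.
  CH2COOCH2: –C(=O)–O–C with C on the carbonyl side → ester.
  COOCH2CH3: –C(=O)OCH2CH3: carbonyl C bonded to C and to –OEt → ester.

acyl halide, alkene, amide, arene, carboxylic acid, ester, thiol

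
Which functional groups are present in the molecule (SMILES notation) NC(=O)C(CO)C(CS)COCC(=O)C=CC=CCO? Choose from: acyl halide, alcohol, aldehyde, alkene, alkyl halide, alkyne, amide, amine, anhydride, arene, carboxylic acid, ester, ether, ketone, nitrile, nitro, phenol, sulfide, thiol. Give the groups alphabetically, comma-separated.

Taking each segment in turn:
  H2NCO: –C(=O)NH2: carbonyl C bonded to C and to N → amide (the N is not a separate amine).
  CH(CH2OH): pendant –CH2OH on an sp³ backbone C → alcohol.
  CH(CH2SH): pendant –CH2SH → thiol.
  CH2OCH2: C–O–C with sp³ carbons on both sides and no adjacent C=O → ether.
  CO: –C(=O)– with carbon on both sides → ketone.
  CH=CH: C=C double bond → alkene.
  CH=CH: C=C double bond → alkene.
  CH2OH: –OH on an sp³ carbon → alcohol.

alcohol, alkene, amide, ether, ketone, thiol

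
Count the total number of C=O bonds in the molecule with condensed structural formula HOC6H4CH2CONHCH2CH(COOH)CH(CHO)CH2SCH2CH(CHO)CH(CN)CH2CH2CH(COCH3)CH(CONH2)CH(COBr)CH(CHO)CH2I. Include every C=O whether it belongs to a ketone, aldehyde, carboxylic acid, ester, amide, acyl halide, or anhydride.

8

CH2CONHCH2: amide, 1 C=O (running total 1).
CH(COOH): carboxylic acid, 1 C=O (running total 2).
CH(CHO): aldehyde, 1 C=O (running total 3).
CH(CHO): aldehyde, 1 C=O (running total 4).
CH(COCH3): ketone, 1 C=O (running total 5).
CH(CONH2): amide, 1 C=O (running total 6).
CH(COBr): acyl halide, 1 C=O (running total 7).
CH(CHO): aldehyde, 1 C=O (running total 8).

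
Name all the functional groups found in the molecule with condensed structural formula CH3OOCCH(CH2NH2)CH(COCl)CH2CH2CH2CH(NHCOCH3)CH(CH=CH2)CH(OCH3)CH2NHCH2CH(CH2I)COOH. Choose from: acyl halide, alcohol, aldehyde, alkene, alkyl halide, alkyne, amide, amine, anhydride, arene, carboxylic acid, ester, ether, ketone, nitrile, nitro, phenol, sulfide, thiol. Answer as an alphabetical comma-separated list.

acyl halide, alkene, alkyl halide, amide, amine, carboxylic acid, ester, ether

Taking each segment in turn:
  CH3OOC: CH3O–C(=O)–: carbonyl C bonded to C and to –OCH3 → ester (not ketone + ether).
  CH(CH2NH2): pendant –CH2NH2: N on sp³ C, no adjacent C=O → amine.
  CH(COCl): pendant –C(=O)X: carbonyl C bonded to C and halogen → acyl halide.
  CH(NHCOCH3): pendant –NHC(=O)CH3: N bonded to a carbonyl → amide (not amine).
  CH(CH=CH2): pendant –CH=CH2: C=C double bond → alkene.
  CH(OCH3): pendant –OCH3: C–O–C with sp³ C, no adjacent C=O → ether.
  CH2NHCH2: C–N–C with sp³ carbons and no adjacent C=O → amine (secondary).
  CH(CH2I): pendant –CH2X: halogen on sp³ carbon → alkyl halide.
  COOH: –COOH: carbonyl C bonded to –OH and C → carboxylic acid (the –OH is not a separate alcohol).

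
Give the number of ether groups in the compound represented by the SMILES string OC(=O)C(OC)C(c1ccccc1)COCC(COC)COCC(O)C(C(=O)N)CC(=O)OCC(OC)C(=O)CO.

–COOH: carbonyl C bonded to –OH and C → carboxylic acid (the –OH is not a separate alcohol).
pendant –OCH3: C–O–C with sp³ C, no adjacent C=O → ether.
pendant –C6H5: benzene ring → arene.
C–O–C with sp³ carbons on both sides and no adjacent C=O → ether.
pendant –CH2OCH3: C–O–C linkage → ether.
C–O–C with sp³ carbons on both sides and no adjacent C=O → ether.
–OH on an sp³ carbon → alcohol (secondary).
pendant –CONH2: carbonyl C bonded to C and N → amide.
–C(=O)–O–C with C on the carbonyl side → ester.
pendant –OCH3: C–O–C with sp³ C, no adjacent C=O → ether.
–C(=O)– with carbon on both sides → ketone.
–OH on an sp³ carbon → alcohol.
Ether appears at: CH(OCH3), CH2OCH2, CH(CH2OCH3), CH2OCH2, CH(OCH3) → 5.

5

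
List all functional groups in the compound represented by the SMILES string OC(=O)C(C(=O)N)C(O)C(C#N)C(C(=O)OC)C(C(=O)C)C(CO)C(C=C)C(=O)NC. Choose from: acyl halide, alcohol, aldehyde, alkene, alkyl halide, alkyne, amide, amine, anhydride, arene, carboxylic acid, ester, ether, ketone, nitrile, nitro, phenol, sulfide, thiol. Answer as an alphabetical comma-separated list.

alcohol, alkene, amide, carboxylic acid, ester, ketone, nitrile

Working along the chain:
  HOOC: –COOH: carbonyl C bonded to –OH and C → carboxylic acid (the –OH is not a separate alcohol).
  CH(CONH2): pendant –CONH2: carbonyl C bonded to C and N → amide.
  CH(OH): –OH on an sp³ carbon → alcohol (secondary).
  CH(CN): pendant –C≡N: nitrile.
  CH(COOCH3): pendant –COOCH3: carbonyl C bonded to C and –OCH3 → ester.
  CH(COCH3): pendant –COCH3: carbonyl C bonded to two carbons → ketone.
  CH(CH2OH): pendant –CH2OH on an sp³ backbone C → alcohol.
  CH(CH=CH2): pendant –CH=CH2: C=C double bond → alkene.
  CONHCH3: –C(=O)NHCH3: carbonyl C bonded to C and to N → amide (the N is not an amine).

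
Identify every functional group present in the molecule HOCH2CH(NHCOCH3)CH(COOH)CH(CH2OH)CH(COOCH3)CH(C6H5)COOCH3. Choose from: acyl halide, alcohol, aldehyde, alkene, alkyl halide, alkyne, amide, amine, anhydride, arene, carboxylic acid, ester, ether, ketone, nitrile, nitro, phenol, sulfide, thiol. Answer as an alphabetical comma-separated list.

HO– on an sp³ carbon → alcohol.
pendant –NHC(=O)CH3: N bonded to a carbonyl → amide (not amine).
pendant –COOH: carbonyl C bonded to C and –OH → carboxylic acid.
pendant –CH2OH on an sp³ backbone C → alcohol.
pendant –COOCH3: carbonyl C bonded to C and –OCH3 → ester.
pendant –C6H5: benzene ring → arene.
–C(=O)OCH3: carbonyl C bonded to C and to –OCH3 → ester (not ketone + ether).

alcohol, amide, arene, carboxylic acid, ester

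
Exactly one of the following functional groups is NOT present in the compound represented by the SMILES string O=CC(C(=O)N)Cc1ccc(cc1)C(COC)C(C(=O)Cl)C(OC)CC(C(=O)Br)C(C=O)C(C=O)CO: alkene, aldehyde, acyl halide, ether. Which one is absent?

alkene

acyl halide: present (CH(COCl) — pendant –C(=O)X: carbonyl C bonded to C and halogen → acyl halide).
ether: present (CH(CH2OCH3) — pendant –CH2OCH3: C–O–C linkage → ether).
aldehyde: present (OHC — terminal –CHO: carbonyl C bonded to H and C → aldehyde).
alkene: absent. In C6H4, the C=C units are part of an aromatic ring, which is an arene, not an isolated alkene.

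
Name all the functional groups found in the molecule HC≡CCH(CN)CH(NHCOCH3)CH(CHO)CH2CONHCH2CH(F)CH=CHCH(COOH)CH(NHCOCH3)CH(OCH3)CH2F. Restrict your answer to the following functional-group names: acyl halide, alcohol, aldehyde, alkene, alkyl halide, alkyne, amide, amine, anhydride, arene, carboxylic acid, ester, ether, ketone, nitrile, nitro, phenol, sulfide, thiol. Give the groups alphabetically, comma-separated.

Working along the chain:
  HC≡C: C≡C triple bond → alkyne.
  CH(CN): pendant –C≡N: nitrile.
  CH(NHCOCH3): pendant –NHC(=O)CH3: N bonded to a carbonyl → amide (not amine).
  CH(CHO): pendant –CHO: carbonyl C bonded to C and H → aldehyde.
  CH2CONHCH2: –C(=O)–N– linkage → amide (the N is not an amine).
  CH(F): halogen on an sp³ carbon → alkyl halide.
  CH=CH: C=C double bond → alkene.
  CH(COOH): pendant –COOH: carbonyl C bonded to C and –OH → carboxylic acid.
  CH(NHCOCH3): pendant –NHC(=O)CH3: N bonded to a carbonyl → amide (not amine).
  CH(OCH3): pendant –OCH3: C–O–C with sp³ C, no adjacent C=O → ether.
  CH2F: halogen on an sp³ carbon → alkyl halide.

aldehyde, alkene, alkyl halide, alkyne, amide, carboxylic acid, ether, nitrile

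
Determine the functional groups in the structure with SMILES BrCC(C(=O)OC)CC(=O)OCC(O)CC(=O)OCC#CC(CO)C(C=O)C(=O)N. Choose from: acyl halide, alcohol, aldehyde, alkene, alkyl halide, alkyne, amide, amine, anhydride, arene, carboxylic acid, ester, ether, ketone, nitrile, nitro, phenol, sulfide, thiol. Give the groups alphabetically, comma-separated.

alcohol, aldehyde, alkyl halide, alkyne, amide, ester

Taking each segment in turn:
  BrCH2: halogen on an sp³ carbon → alkyl halide.
  CH(COOCH3): pendant –COOCH3: carbonyl C bonded to C and –OCH3 → ester.
  CH2COOCH2: –C(=O)–O–C with C on the carbonyl side → ester.
  CH(OH): –OH on an sp³ carbon → alcohol (secondary).
  CH2COOCH2: –C(=O)–O–C with C on the carbonyl side → ester.
  C≡C: C≡C triple bond → alkyne.
  CH(CH2OH): pendant –CH2OH on an sp³ backbone C → alcohol.
  CH(CHO): pendant –CHO: carbonyl C bonded to C and H → aldehyde.
  CONH2: –C(=O)NH2: carbonyl C bonded to C and to N → amide (the N is not a separate amine).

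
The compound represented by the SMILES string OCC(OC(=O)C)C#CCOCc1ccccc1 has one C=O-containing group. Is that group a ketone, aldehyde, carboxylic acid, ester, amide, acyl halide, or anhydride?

The carbonyl is in the CH(OCOCH3) segment: pendant –OC(=O)CH3: an acyloxy group → ester.

ester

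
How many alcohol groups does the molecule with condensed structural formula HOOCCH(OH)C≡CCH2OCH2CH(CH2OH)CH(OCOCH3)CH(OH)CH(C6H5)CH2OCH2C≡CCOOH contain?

3

–COOH: carbonyl C bonded to –OH and C → carboxylic acid (the –OH is not a separate alcohol).
–OH on an sp³ carbon → alcohol (secondary).
C≡C triple bond → alkyne.
C–O–C with sp³ carbons on both sides and no adjacent C=O → ether.
pendant –CH2OH on an sp³ backbone C → alcohol.
pendant –OC(=O)CH3: an acyloxy group → ester.
–OH on an sp³ carbon → alcohol (secondary).
pendant –C6H5: benzene ring → arene.
C–O–C with sp³ carbons on both sides and no adjacent C=O → ether.
C≡C triple bond → alkyne.
–COOH: carbonyl C bonded to –OH and C → carboxylic acid (the –OH is not a separate alcohol).
Alcohol appears at: CH(OH), CH(CH2OH), CH(OH) → 3.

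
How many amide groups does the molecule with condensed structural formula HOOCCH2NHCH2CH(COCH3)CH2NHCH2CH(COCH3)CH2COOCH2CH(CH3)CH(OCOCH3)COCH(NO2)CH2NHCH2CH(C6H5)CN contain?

–COOH: carbonyl C bonded to –OH and C → carboxylic acid (the –OH is not a separate alcohol).
C–N–C with sp³ carbons and no adjacent C=O → amine (secondary).
pendant –COCH3: carbonyl C bonded to two carbons → ketone.
C–N–C with sp³ carbons and no adjacent C=O → amine (secondary).
pendant –COCH3: carbonyl C bonded to two carbons → ketone.
–C(=O)–O–C with C on the carbonyl side → ester.
pendant –OC(=O)CH3: an acyloxy group → ester.
–C(=O)– with carbon on both sides → ketone.
–NO2 on an sp³ carbon → nitro (the N=O is not a carbonyl).
C–N–C with sp³ carbons and no adjacent C=O → amine (secondary).
pendant –C6H5: benzene ring → arene.
–C≡N: carbon triple-bonded to nitrogen → nitrile.
No segment is a amide: CH2NHCH2 is amine, not amide; CH2NHCH2 is amine, not amide; CH2NHCH2 is amine, not amide. → 0.

0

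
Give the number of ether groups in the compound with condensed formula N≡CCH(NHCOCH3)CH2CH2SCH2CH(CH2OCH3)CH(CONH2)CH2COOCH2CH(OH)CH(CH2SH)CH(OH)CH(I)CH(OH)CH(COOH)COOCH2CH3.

1

Reading the structure from left to right:
  N≡C: N≡C–: carbon triple-bonded to nitrogen → nitrile.
  CH(NHCOCH3): pendant –NHC(=O)CH3: N bonded to a carbonyl → amide (not amine).
  CH2SCH2: C–S–C linkage → sulfide (thioether).
  CH(CH2OCH3): pendant –CH2OCH3: C–O–C linkage → ether.
  CH(CONH2): pendant –CONH2: carbonyl C bonded to C and N → amide.
  CH2COOCH2: –C(=O)–O–C with C on the carbonyl side → ester.
  CH(OH): –OH on an sp³ carbon → alcohol (secondary).
  CH(CH2SH): pendant –CH2SH → thiol.
  CH(OH): –OH on an sp³ carbon → alcohol (secondary).
  CH(I): halogen on an sp³ carbon → alkyl halide.
  CH(OH): –OH on an sp³ carbon → alcohol (secondary).
  CH(COOH): pendant –COOH: carbonyl C bonded to C and –OH → carboxylic acid.
  COOCH2CH3: –C(=O)OCH2CH3: carbonyl C bonded to C and to –OEt → ester.
Ether appears at: CH(CH2OCH3) → 1.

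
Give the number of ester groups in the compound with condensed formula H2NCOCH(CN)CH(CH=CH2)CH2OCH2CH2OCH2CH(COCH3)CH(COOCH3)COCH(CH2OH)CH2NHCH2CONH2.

1

–C(=O)NH2: carbonyl C bonded to C and to N → amide (the N is not a separate amine).
pendant –C≡N: nitrile.
pendant –CH=CH2: C=C double bond → alkene.
C–O–C with sp³ carbons on both sides and no adjacent C=O → ether.
C–O–C with sp³ carbons on both sides and no adjacent C=O → ether.
pendant –COCH3: carbonyl C bonded to two carbons → ketone.
pendant –COOCH3: carbonyl C bonded to C and –OCH3 → ester.
–C(=O)– with carbon on both sides → ketone.
pendant –CH2OH on an sp³ backbone C → alcohol.
C–N–C with sp³ carbons and no adjacent C=O → amine (secondary).
–C(=O)NH2: carbonyl C bonded to C and to N → amide (the N is not a separate amine).
Ester appears at: CH(COOCH3) → 1.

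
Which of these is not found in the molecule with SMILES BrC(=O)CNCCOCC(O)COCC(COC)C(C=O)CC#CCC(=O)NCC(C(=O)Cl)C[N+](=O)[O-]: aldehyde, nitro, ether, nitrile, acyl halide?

nitrile

aldehyde: present (CH(CHO) — pendant –CHO: carbonyl C bonded to C and H → aldehyde).
nitro: present (CH2NO2 — –NO2 on carbon → nitro group).
ether: present (CH2OCH2 — C–O–C with sp³ carbons on both sides and no adjacent C=O → ether).
acyl halide: present (BrCO — –C(=O)Br: carbonyl C bonded to C and to a halogen → acyl halide (not alkyl halide)).
nitrile: absent. In C≡C, the triple bond is C≡C, not C≡N.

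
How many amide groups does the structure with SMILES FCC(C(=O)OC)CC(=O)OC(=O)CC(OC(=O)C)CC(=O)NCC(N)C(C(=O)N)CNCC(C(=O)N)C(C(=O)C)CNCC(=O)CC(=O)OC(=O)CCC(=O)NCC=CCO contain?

4

Taking each segment in turn:
  FCH2: halogen on an sp³ carbon → alkyl halide.
  CH(COOCH3): pendant –COOCH3: carbonyl C bonded to C and –OCH3 → ester.
  CH2CO-O-COCH2: two acyl groups sharing one oxygen, –C(=O)–O–C(=O)– → anhydride.
  CH(OCOCH3): pendant –OC(=O)CH3: an acyloxy group → ester.
  CH2CONHCH2: –C(=O)–N– linkage → amide (the N is not an amine).
  CH(NH2): –NH2 on an sp³ carbon with no adjacent C=O → amine.
  CH(CONH2): pendant –CONH2: carbonyl C bonded to C and N → amide.
  CH2NHCH2: C–N–C with sp³ carbons and no adjacent C=O → amine (secondary).
  CH(CONH2): pendant –CONH2: carbonyl C bonded to C and N → amide.
  CH(COCH3): pendant –COCH3: carbonyl C bonded to two carbons → ketone.
  CH2NHCH2: C–N–C with sp³ carbons and no adjacent C=O → amine (secondary).
  CO: –C(=O)– with carbon on both sides → ketone.
  CH2CO-O-COCH2: two acyl groups sharing one oxygen, –C(=O)–O–C(=O)– → anhydride.
  CH2CONHCH2: –C(=O)–N– linkage → amide (the N is not an amine).
  CH=CH: C=C double bond → alkene.
  CH2OH: –OH on an sp³ carbon → alcohol.
Amide appears at: CH2CONHCH2, CH(CONH2), CH(CONH2), CH2CONHCH2 → 4.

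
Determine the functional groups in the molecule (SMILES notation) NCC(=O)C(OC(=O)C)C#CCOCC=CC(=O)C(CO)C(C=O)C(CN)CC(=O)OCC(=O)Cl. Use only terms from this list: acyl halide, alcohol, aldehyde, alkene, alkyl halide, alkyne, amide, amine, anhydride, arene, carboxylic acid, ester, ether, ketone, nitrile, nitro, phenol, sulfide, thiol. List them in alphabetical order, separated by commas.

acyl halide, alcohol, aldehyde, alkene, alkyne, amine, ester, ether, ketone

Taking each segment in turn:
  H2NCH2: –NH2 on an sp³ carbon with no adjacent C=O → amine.
  CO: –C(=O)– with carbon on both sides → ketone.
  CH(OCOCH3): pendant –OC(=O)CH3: an acyloxy group → ester.
  C≡C: C≡C triple bond → alkyne.
  CH2OCH2: C–O–C with sp³ carbons on both sides and no adjacent C=O → ether.
  CH=CH: C=C double bond → alkene.
  CO: –C(=O)– with carbon on both sides → ketone.
  CH(CH2OH): pendant –CH2OH on an sp³ backbone C → alcohol.
  CH(CHO): pendant –CHO: carbonyl C bonded to C and H → aldehyde.
  CH(CH2NH2): pendant –CH2NH2: N on sp³ C, no adjacent C=O → amine.
  CH2COOCH2: –C(=O)–O–C with C on the carbonyl side → ester.
  COCl: –C(=O)Cl: carbonyl C bonded to C and to a halogen → acyl halide (not alkyl halide).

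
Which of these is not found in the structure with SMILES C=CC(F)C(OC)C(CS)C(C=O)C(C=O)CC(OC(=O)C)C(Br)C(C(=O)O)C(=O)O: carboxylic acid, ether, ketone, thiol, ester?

ketone

ester: present (CH(OCOCH3) — pendant –OC(=O)CH3: an acyloxy group → ester).
carboxylic acid: present (CH(COOH) — pendant –COOH: carbonyl C bonded to C and –OH → carboxylic acid).
ether: present (CH(OCH3) — pendant –OCH3: C–O–C with sp³ C, no adjacent C=O → ether).
thiol: present (CH(CH2SH) — pendant –CH2SH → thiol).
ketone: absent. In CH(OCOCH3), the C=O is bonded to an –O–C group, which defines an ester, not a ketone. In each of CH(COOH) and COOH, the C=O bears an –OH, making it a carboxylic acid rather than a ketone. In CH(CHO), the carbonyl carbon carries an H, so it is an aldehyde, not a ketone.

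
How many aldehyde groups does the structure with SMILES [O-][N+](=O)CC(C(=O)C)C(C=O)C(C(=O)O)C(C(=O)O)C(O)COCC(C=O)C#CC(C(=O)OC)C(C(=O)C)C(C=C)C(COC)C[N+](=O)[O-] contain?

2

Taking each segment in turn:
  O2NCH2: –NO2 on carbon → nitro group.
  CH(COCH3): pendant –COCH3: carbonyl C bonded to two carbons → ketone.
  CH(CHO): pendant –CHO: carbonyl C bonded to C and H → aldehyde.
  CH(COOH): pendant –COOH: carbonyl C bonded to C and –OH → carboxylic acid.
  CH(COOH): pendant –COOH: carbonyl C bonded to C and –OH → carboxylic acid.
  CH(OH): –OH on an sp³ carbon → alcohol (secondary).
  CH2OCH2: C–O–C with sp³ carbons on both sides and no adjacent C=O → ether.
  CH(CHO): pendant –CHO: carbonyl C bonded to C and H → aldehyde.
  C≡C: C≡C triple bond → alkyne.
  CH(COOCH3): pendant –COOCH3: carbonyl C bonded to C and –OCH3 → ester.
  CH(COCH3): pendant –COCH3: carbonyl C bonded to two carbons → ketone.
  CH(CH=CH2): pendant –CH=CH2: C=C double bond → alkene.
  CH(CH2OCH3): pendant –CH2OCH3: C–O–C linkage → ether.
  CH2NO2: –NO2 on carbon → nitro group.
Aldehyde appears at: CH(CHO), CH(CHO) → 2.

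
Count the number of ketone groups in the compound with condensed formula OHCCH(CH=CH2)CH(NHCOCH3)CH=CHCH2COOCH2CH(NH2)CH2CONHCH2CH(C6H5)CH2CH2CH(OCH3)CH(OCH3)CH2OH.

Working along the chain:
  OHC: terminal –CHO: carbonyl C bonded to H and C → aldehyde.
  CH(CH=CH2): pendant –CH=CH2: C=C double bond → alkene.
  CH(NHCOCH3): pendant –NHC(=O)CH3: N bonded to a carbonyl → amide (not amine).
  CH=CH: C=C double bond → alkene.
  CH2COOCH2: –C(=O)–O–C with C on the carbonyl side → ester.
  CH(NH2): –NH2 on an sp³ carbon with no adjacent C=O → amine.
  CH2CONHCH2: –C(=O)–N– linkage → amide (the N is not an amine).
  CH(C6H5): pendant –C6H5: benzene ring → arene.
  CH(OCH3): pendant –OCH3: C–O–C with sp³ C, no adjacent C=O → ether.
  CH(OCH3): pendant –OCH3: C–O–C with sp³ C, no adjacent C=O → ether.
  CH2OH: –OH on an sp³ carbon → alcohol.
No segment is a ketone: OHC is aldehyde, not ketone; CH(NHCOCH3) is amide, not ketone; CH2COOCH2 is ester, not ketone. → 0.

0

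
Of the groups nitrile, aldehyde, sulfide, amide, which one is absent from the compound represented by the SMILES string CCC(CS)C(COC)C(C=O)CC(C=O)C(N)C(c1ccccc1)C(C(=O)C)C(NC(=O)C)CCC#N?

aldehyde: present (CH(CHO) — pendant –CHO: carbonyl C bonded to C and H → aldehyde).
amide: present (CH(NHCOCH3) — pendant –NHC(=O)CH3: N bonded to a carbonyl → amide (not amine)).
nitrile: present (CN — –C≡N: carbon triple-bonded to nitrogen → nitrile).
sulfide: no segment matches this pattern.

sulfide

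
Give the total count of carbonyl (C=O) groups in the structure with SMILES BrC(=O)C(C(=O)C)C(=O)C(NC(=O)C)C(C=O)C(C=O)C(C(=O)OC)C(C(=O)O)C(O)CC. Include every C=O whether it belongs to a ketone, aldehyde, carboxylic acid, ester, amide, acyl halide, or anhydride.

BrCO: acyl halide, 1 C=O (running total 1).
CH(COCH3): ketone, 1 C=O (running total 2).
CO: ketone, 1 C=O (running total 3).
CH(NHCOCH3): amide, 1 C=O (running total 4).
CH(CHO): aldehyde, 1 C=O (running total 5).
CH(CHO): aldehyde, 1 C=O (running total 6).
CH(COOCH3): ester, 1 C=O (running total 7).
CH(COOH): carboxylic acid, 1 C=O (running total 8).

8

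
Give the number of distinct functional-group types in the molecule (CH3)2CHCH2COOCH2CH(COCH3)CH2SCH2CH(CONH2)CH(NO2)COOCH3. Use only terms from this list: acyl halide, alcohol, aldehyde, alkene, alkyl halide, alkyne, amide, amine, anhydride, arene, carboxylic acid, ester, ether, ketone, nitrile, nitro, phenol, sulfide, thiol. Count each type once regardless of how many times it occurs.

5

–C(=O)–O–C with C on the carbonyl side → ester.
pendant –COCH3: carbonyl C bonded to two carbons → ketone.
C–S–C linkage → sulfide (thioether).
pendant –CONH2: carbonyl C bonded to C and N → amide.
–NO2 on an sp³ carbon → nitro (the N=O is not a carbonyl).
–C(=O)OCH3: carbonyl C bonded to C and to –OCH3 → ester (not ketone + ether).
Distinct types present: amide, ester, ketone, nitro, sulfide.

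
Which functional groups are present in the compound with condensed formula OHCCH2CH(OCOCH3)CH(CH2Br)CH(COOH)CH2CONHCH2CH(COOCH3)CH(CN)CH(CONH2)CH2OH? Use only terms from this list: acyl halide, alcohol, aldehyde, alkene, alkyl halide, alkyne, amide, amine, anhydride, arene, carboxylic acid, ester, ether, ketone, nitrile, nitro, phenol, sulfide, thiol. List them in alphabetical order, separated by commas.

alcohol, aldehyde, alkyl halide, amide, carboxylic acid, ester, nitrile

Reading the structure from left to right:
  OHC: terminal –CHO: carbonyl C bonded to H and C → aldehyde.
  CH(OCOCH3): pendant –OC(=O)CH3: an acyloxy group → ester.
  CH(CH2Br): pendant –CH2X: halogen on sp³ carbon → alkyl halide.
  CH(COOH): pendant –COOH: carbonyl C bonded to C and –OH → carboxylic acid.
  CH2CONHCH2: –C(=O)–N– linkage → amide (the N is not an amine).
  CH(COOCH3): pendant –COOCH3: carbonyl C bonded to C and –OCH3 → ester.
  CH(CN): pendant –C≡N: nitrile.
  CH(CONH2): pendant –CONH2: carbonyl C bonded to C and N → amide.
  CH2OH: –OH on an sp³ carbon → alcohol.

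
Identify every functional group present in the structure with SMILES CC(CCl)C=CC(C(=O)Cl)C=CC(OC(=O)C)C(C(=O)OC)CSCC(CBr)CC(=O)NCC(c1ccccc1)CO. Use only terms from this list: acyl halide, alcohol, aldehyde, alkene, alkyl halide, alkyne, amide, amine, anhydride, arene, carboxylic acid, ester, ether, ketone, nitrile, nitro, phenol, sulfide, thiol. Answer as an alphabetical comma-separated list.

acyl halide, alcohol, alkene, alkyl halide, amide, arene, ester, sulfide

pendant –CH2X: halogen on sp³ carbon → alkyl halide.
C=C double bond → alkene.
pendant –C(=O)X: carbonyl C bonded to C and halogen → acyl halide.
C=C double bond → alkene.
pendant –OC(=O)CH3: an acyloxy group → ester.
pendant –COOCH3: carbonyl C bonded to C and –OCH3 → ester.
C–S–C linkage → sulfide (thioether).
pendant –CH2X: halogen on sp³ carbon → alkyl halide.
–C(=O)–N– linkage → amide (the N is not an amine).
pendant –C6H5: benzene ring → arene.
–OH on an sp³ carbon → alcohol.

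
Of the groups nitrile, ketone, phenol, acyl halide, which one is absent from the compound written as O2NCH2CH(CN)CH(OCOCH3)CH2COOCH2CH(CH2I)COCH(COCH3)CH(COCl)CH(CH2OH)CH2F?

phenol

ketone: present (CO — –C(=O)– with carbon on both sides → ketone).
acyl halide: present (CH(COCl) — pendant –C(=O)X: carbonyl C bonded to C and halogen → acyl halide).
nitrile: present (CH(CN) — pendant –C≡N: nitrile).
phenol: absent. In CH(CH2OH), the –OH is on an sp³ carbon, not on an aromatic ring, so it is an alcohol.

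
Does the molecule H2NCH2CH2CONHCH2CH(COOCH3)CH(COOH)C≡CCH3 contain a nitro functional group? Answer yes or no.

no

–NH2 on an sp³ carbon with no adjacent C=O → amine.
–C(=O)–N– linkage → amide (the N is not an amine).
pendant –COOCH3: carbonyl C bonded to C and –OCH3 → ester.
pendant –COOH: carbonyl C bonded to C and –OH → carboxylic acid.
C≡C triple bond → alkyne.
The groups actually present are: alkyne, amide, amine, carboxylic acid, ester.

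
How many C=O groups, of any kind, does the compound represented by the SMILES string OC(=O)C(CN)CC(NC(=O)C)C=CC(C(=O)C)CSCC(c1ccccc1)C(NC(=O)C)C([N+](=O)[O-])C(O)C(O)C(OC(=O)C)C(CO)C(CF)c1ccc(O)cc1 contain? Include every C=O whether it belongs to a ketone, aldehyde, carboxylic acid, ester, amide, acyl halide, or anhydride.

HOOC: carboxylic acid, 1 C=O (running total 1).
CH(NHCOCH3): amide, 1 C=O (running total 2).
CH(COCH3): ketone, 1 C=O (running total 3).
CH(NHCOCH3): amide, 1 C=O (running total 4).
CH(OCOCH3): ester, 1 C=O (running total 5).

5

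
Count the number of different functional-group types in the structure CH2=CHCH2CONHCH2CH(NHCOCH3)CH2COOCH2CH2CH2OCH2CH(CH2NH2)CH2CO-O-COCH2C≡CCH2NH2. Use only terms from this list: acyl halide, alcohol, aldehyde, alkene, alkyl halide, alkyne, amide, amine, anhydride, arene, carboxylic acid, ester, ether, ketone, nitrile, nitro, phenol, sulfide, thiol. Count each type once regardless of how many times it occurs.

7

Working along the chain:
  CH2=CH: C=C double bond → alkene.
  CH2CONHCH2: –C(=O)–N– linkage → amide (the N is not an amine).
  CH(NHCOCH3): pendant –NHC(=O)CH3: N bonded to a carbonyl → amide (not amine).
  CH2COOCH2: –C(=O)–O–C with C on the carbonyl side → ester.
  CH2OCH2: C–O–C with sp³ carbons on both sides and no adjacent C=O → ether.
  CH(CH2NH2): pendant –CH2NH2: N on sp³ C, no adjacent C=O → amine.
  CH2CO-O-COCH2: two acyl groups sharing one oxygen, –C(=O)–O–C(=O)– → anhydride.
  C≡C: C≡C triple bond → alkyne.
  CH2NH2: –NH2 on an sp³ carbon with no adjacent C=O → amine.
Distinct types present: alkene, alkyne, amide, amine, anhydride, ester, ether.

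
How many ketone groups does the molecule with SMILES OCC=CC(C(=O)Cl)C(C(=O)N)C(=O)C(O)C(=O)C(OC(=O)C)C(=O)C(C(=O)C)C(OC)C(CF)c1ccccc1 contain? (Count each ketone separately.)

4

HO– on an sp³ carbon → alcohol.
C=C double bond → alkene.
pendant –C(=O)X: carbonyl C bonded to C and halogen → acyl halide.
pendant –CONH2: carbonyl C bonded to C and N → amide.
–C(=O)– with carbon on both sides → ketone.
–OH on an sp³ carbon → alcohol (secondary).
–C(=O)– with carbon on both sides → ketone.
pendant –OC(=O)CH3: an acyloxy group → ester.
–C(=O)– with carbon on both sides → ketone.
pendant –COCH3: carbonyl C bonded to two carbons → ketone.
pendant –OCH3: C–O–C with sp³ C, no adjacent C=O → ether.
pendant –CH2X: halogen on sp³ carbon → alkyl halide.
–C6H5 phenyl ring → arene.
Ketone appears at: CO, CO, CO, CH(COCH3) → 4.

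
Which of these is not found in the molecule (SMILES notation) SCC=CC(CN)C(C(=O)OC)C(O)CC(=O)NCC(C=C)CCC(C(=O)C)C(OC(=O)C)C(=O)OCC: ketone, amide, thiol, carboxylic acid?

amide: present (CH2CONHCH2 — –C(=O)–N– linkage → amide (the N is not an amine)).
thiol: present (HSCH2 — –SH on an sp³ carbon → thiol).
ketone: present (CH(COCH3) — pendant –COCH3: carbonyl C bonded to two carbons → ketone).
carboxylic acid: absent. In each of CH(COOCH3), CH(OCOCH3) and COOCH2CH3, the acyl oxygen is bonded to carbon (–O–C), not to H, so this is an ester. In CH2CONHCH2, the carbonyl is bonded to nitrogen, not to –OH; that is an amide.

carboxylic acid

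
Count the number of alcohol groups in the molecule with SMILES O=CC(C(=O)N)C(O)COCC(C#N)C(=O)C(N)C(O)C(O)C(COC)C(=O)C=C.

Reading the structure from left to right:
  OHC: terminal –CHO: carbonyl C bonded to H and C → aldehyde.
  CH(CONH2): pendant –CONH2: carbonyl C bonded to C and N → amide.
  CH(OH): –OH on an sp³ carbon → alcohol (secondary).
  CH2OCH2: C–O–C with sp³ carbons on both sides and no adjacent C=O → ether.
  CH(CN): pendant –C≡N: nitrile.
  CO: –C(=O)– with carbon on both sides → ketone.
  CH(NH2): –NH2 on an sp³ carbon with no adjacent C=O → amine.
  CH(OH): –OH on an sp³ carbon → alcohol (secondary).
  CH(OH): –OH on an sp³ carbon → alcohol (secondary).
  CH(CH2OCH3): pendant –CH2OCH3: C–O–C linkage → ether.
  CO: –C(=O)– with carbon on both sides → ketone.
  CH=CH2: C=C double bond → alkene.
Alcohol appears at: CH(OH), CH(OH), CH(OH) → 3.

3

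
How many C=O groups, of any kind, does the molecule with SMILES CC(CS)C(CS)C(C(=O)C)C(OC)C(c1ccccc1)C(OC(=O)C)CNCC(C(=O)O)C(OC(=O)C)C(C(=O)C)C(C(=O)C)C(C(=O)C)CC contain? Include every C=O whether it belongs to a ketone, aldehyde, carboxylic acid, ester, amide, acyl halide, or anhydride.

CH(COCH3): ketone, 1 C=O (running total 1).
CH(OCOCH3): ester, 1 C=O (running total 2).
CH(COOH): carboxylic acid, 1 C=O (running total 3).
CH(OCOCH3): ester, 1 C=O (running total 4).
CH(COCH3): ketone, 1 C=O (running total 5).
CH(COCH3): ketone, 1 C=O (running total 6).
CH(COCH3): ketone, 1 C=O (running total 7).

7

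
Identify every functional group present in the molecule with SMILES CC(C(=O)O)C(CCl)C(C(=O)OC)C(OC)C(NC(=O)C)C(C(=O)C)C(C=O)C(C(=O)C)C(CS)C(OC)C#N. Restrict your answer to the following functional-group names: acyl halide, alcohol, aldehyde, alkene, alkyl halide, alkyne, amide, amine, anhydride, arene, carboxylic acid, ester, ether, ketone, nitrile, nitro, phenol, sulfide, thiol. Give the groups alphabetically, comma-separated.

Reading the structure from left to right:
  CH(COOH): pendant –COOH: carbonyl C bonded to C and –OH → carboxylic acid.
  CH(CH2Cl): pendant –CH2X: halogen on sp³ carbon → alkyl halide.
  CH(COOCH3): pendant –COOCH3: carbonyl C bonded to C and –OCH3 → ester.
  CH(OCH3): pendant –OCH3: C–O–C with sp³ C, no adjacent C=O → ether.
  CH(NHCOCH3): pendant –NHC(=O)CH3: N bonded to a carbonyl → amide (not amine).
  CH(COCH3): pendant –COCH3: carbonyl C bonded to two carbons → ketone.
  CH(CHO): pendant –CHO: carbonyl C bonded to C and H → aldehyde.
  CH(COCH3): pendant –COCH3: carbonyl C bonded to two carbons → ketone.
  CH(CH2SH): pendant –CH2SH → thiol.
  CH(OCH3): pendant –OCH3: C–O–C with sp³ C, no adjacent C=O → ether.
  CN: –C≡N: carbon triple-bonded to nitrogen → nitrile.

aldehyde, alkyl halide, amide, carboxylic acid, ester, ether, ketone, nitrile, thiol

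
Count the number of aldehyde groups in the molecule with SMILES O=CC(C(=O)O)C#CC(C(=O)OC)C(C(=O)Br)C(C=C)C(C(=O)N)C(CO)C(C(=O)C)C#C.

terminal –CHO: carbonyl C bonded to H and C → aldehyde.
pendant –COOH: carbonyl C bonded to C and –OH → carboxylic acid.
C≡C triple bond → alkyne.
pendant –COOCH3: carbonyl C bonded to C and –OCH3 → ester.
pendant –C(=O)X: carbonyl C bonded to C and halogen → acyl halide.
pendant –CH=CH2: C=C double bond → alkene.
pendant –CONH2: carbonyl C bonded to C and N → amide.
pendant –CH2OH on an sp³ backbone C → alcohol.
pendant –COCH3: carbonyl C bonded to two carbons → ketone.
C≡C triple bond → alkyne.
Aldehyde appears at: OHC → 1.

1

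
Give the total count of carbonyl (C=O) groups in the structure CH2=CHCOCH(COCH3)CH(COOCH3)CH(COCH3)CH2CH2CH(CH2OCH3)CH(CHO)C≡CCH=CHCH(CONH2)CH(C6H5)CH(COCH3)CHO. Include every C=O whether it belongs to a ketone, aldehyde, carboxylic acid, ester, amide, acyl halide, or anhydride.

CO: ketone, 1 C=O (running total 1).
CH(COCH3): ketone, 1 C=O (running total 2).
CH(COOCH3): ester, 1 C=O (running total 3).
CH(COCH3): ketone, 1 C=O (running total 4).
CH(CHO): aldehyde, 1 C=O (running total 5).
CH(CONH2): amide, 1 C=O (running total 6).
CH(COCH3): ketone, 1 C=O (running total 7).
CHO: aldehyde, 1 C=O (running total 8).

8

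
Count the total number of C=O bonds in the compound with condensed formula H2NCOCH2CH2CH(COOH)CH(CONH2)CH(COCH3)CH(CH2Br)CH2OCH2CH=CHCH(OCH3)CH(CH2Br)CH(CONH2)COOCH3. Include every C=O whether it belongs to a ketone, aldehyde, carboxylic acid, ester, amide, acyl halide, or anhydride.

6

H2NCO: amide, 1 C=O (running total 1).
CH(COOH): carboxylic acid, 1 C=O (running total 2).
CH(CONH2): amide, 1 C=O (running total 3).
CH(COCH3): ketone, 1 C=O (running total 4).
CH(CONH2): amide, 1 C=O (running total 5).
COOCH3: ester, 1 C=O (running total 6).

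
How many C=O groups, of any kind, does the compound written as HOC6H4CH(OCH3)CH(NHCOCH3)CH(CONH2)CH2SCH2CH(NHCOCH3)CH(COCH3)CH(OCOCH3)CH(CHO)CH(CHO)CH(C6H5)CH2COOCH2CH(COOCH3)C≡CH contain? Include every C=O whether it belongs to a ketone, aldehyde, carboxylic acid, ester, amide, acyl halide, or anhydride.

CH(NHCOCH3): amide, 1 C=O (running total 1).
CH(CONH2): amide, 1 C=O (running total 2).
CH(NHCOCH3): amide, 1 C=O (running total 3).
CH(COCH3): ketone, 1 C=O (running total 4).
CH(OCOCH3): ester, 1 C=O (running total 5).
CH(CHO): aldehyde, 1 C=O (running total 6).
CH(CHO): aldehyde, 1 C=O (running total 7).
CH2COOCH2: ester, 1 C=O (running total 8).
CH(COOCH3): ester, 1 C=O (running total 9).

9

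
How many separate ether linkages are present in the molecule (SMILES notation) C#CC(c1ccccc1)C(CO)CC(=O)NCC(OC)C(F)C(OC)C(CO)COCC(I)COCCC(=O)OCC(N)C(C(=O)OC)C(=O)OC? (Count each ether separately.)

Taking each segment in turn:
  HC≡C: C≡C triple bond → alkyne.
  CH(C6H5): pendant –C6H5: benzene ring → arene.
  CH(CH2OH): pendant –CH2OH on an sp³ backbone C → alcohol.
  CH2CONHCH2: –C(=O)–N– linkage → amide (the N is not an amine).
  CH(OCH3): pendant –OCH3: C–O–C with sp³ C, no adjacent C=O → ether.
  CH(F): halogen on an sp³ carbon → alkyl halide.
  CH(OCH3): pendant –OCH3: C–O–C with sp³ C, no adjacent C=O → ether.
  CH(CH2OH): pendant –CH2OH on an sp³ backbone C → alcohol.
  CH2OCH2: C–O–C with sp³ carbons on both sides and no adjacent C=O → ether.
  CH(I): halogen on an sp³ carbon → alkyl halide.
  CH2OCH2: C–O–C with sp³ carbons on both sides and no adjacent C=O → ether.
  CH2COOCH2: –C(=O)–O–C with C on the carbonyl side → ester.
  CH(NH2): –NH2 on an sp³ carbon with no adjacent C=O → amine.
  CH(COOCH3): pendant –COOCH3: carbonyl C bonded to C and –OCH3 → ester.
  COOCH3: –C(=O)OCH3: carbonyl C bonded to C and to –OCH3 → ester (not ketone + ether).
Ether appears at: CH(OCH3), CH(OCH3), CH2OCH2, CH2OCH2 → 4.

4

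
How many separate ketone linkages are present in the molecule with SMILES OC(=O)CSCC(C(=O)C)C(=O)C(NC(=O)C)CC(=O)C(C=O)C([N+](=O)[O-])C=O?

3

–COOH: carbonyl C bonded to –OH and C → carboxylic acid (the –OH is not a separate alcohol).
C–S–C linkage → sulfide (thioether).
pendant –COCH3: carbonyl C bonded to two carbons → ketone.
–C(=O)– with carbon on both sides → ketone.
pendant –NHC(=O)CH3: N bonded to a carbonyl → amide (not amine).
–C(=O)– with carbon on both sides → ketone.
pendant –CHO: carbonyl C bonded to C and H → aldehyde.
–NO2 on an sp³ carbon → nitro (the N=O is not a carbonyl).
terminal –CHO: carbonyl C bonded to H and C → aldehyde.
Ketone appears at: CH(COCH3), CO, CO → 3.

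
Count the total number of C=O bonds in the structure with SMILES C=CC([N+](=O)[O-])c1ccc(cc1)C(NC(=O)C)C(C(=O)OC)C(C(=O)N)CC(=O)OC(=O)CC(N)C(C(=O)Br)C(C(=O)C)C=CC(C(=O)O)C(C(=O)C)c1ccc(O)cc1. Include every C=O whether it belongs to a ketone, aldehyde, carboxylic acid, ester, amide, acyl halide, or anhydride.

9

CH(NHCOCH3): amide, 1 C=O (running total 1).
CH(COOCH3): ester, 1 C=O (running total 2).
CH(CONH2): amide, 1 C=O (running total 3).
CH2CO-O-COCH2: anhydride, 2 C=O (running total 5).
CH(COBr): acyl halide, 1 C=O (running total 6).
CH(COCH3): ketone, 1 C=O (running total 7).
CH(COOH): carboxylic acid, 1 C=O (running total 8).
CH(COCH3): ketone, 1 C=O (running total 9).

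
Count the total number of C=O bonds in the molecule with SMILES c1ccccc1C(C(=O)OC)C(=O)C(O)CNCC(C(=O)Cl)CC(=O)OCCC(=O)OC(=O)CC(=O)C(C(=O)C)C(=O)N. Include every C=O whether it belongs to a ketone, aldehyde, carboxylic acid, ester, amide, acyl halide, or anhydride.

CH(COOCH3): ester, 1 C=O (running total 1).
CO: ketone, 1 C=O (running total 2).
CH(COCl): acyl halide, 1 C=O (running total 3).
CH2COOCH2: ester, 1 C=O (running total 4).
CH2CO-O-COCH2: anhydride, 2 C=O (running total 6).
CO: ketone, 1 C=O (running total 7).
CH(COCH3): ketone, 1 C=O (running total 8).
CONH2: amide, 1 C=O (running total 9).

9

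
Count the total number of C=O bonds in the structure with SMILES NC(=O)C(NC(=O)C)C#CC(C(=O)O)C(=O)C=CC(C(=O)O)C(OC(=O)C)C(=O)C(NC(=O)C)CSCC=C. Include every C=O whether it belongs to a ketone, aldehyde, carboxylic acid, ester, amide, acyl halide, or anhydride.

8

H2NCO: amide, 1 C=O (running total 1).
CH(NHCOCH3): amide, 1 C=O (running total 2).
CH(COOH): carboxylic acid, 1 C=O (running total 3).
CO: ketone, 1 C=O (running total 4).
CH(COOH): carboxylic acid, 1 C=O (running total 5).
CH(OCOCH3): ester, 1 C=O (running total 6).
CO: ketone, 1 C=O (running total 7).
CH(NHCOCH3): amide, 1 C=O (running total 8).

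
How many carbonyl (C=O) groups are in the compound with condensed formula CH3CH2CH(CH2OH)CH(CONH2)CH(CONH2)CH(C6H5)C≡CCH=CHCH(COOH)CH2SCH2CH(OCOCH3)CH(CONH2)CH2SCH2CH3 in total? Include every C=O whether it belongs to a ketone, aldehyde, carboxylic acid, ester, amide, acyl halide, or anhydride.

CH(CONH2): amide, 1 C=O (running total 1).
CH(CONH2): amide, 1 C=O (running total 2).
CH(COOH): carboxylic acid, 1 C=O (running total 3).
CH(OCOCH3): ester, 1 C=O (running total 4).
CH(CONH2): amide, 1 C=O (running total 5).

5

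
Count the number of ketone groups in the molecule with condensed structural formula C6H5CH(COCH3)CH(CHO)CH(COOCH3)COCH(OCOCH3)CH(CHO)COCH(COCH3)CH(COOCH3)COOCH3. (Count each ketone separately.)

4

Taking each segment in turn:
  C6H5: C6H5– phenyl ring → arene.
  CH(COCH3): pendant –COCH3: carbonyl C bonded to two carbons → ketone.
  CH(CHO): pendant –CHO: carbonyl C bonded to C and H → aldehyde.
  CH(COOCH3): pendant –COOCH3: carbonyl C bonded to C and –OCH3 → ester.
  CO: –C(=O)– with carbon on both sides → ketone.
  CH(OCOCH3): pendant –OC(=O)CH3: an acyloxy group → ester.
  CH(CHO): pendant –CHO: carbonyl C bonded to C and H → aldehyde.
  CO: –C(=O)– with carbon on both sides → ketone.
  CH(COCH3): pendant –COCH3: carbonyl C bonded to two carbons → ketone.
  CH(COOCH3): pendant –COOCH3: carbonyl C bonded to C and –OCH3 → ester.
  COOCH3: –C(=O)OCH3: carbonyl C bonded to C and to –OCH3 → ester (not ketone + ether).
Ketone appears at: CH(COCH3), CO, CO, CH(COCH3) → 4.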